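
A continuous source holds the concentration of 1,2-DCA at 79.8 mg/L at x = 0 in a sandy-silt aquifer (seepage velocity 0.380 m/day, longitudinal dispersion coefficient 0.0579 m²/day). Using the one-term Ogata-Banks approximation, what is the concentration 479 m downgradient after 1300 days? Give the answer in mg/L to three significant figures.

71.0 mg/L

For a continuous step input, C/C₀ ≈ ½·erfc((x−vt)/(2√(Dt))).
vt = 0.380 × 1300 = 494 m and 2√(Dt) = 2√(0.0579 × 1300) = 17.35 m.
Argument (x−vt)/(2√(Dt)) = (479 − 494)/17.35 = -0.8646; ½·erfc(-0.8646) = 0.8893.
C = 79.8 × 0.8893 = 71.0 mg/L.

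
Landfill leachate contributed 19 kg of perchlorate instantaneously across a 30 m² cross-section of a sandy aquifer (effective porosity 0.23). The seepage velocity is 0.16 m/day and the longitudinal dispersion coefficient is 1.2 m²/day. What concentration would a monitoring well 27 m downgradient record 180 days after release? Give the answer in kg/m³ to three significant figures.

0.0527 kg/m³

For an instantaneous plane source, C(x,t) = M/(n_e·A·√(4πDt)) · exp(−(x−vt)²/(4Dt)), with n_e·A the pore (flow) area.
Plume center vt = 0.16 × 180 = 28.8 m, so the well at 27 m is 1.8 m upgradient of the peak.
√(4πDt) = 52.10 m, giving peak height M/(n_e·A·√(4πDt)) = 19/(0.23 × 30 × 52.10) = 0.05285 kg/m³.
(x−vt)²/(4Dt) = (-1.8)²/(4 × 1.2 × 180) = 0.003750; exp(−0.003750) = 0.9963.
C = 0.05285 × 0.9963 = 0.0527 kg/m³.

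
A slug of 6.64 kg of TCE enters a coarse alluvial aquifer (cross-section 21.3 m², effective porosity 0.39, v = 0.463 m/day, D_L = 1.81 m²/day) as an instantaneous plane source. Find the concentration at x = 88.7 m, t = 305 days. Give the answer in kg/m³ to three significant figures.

For an instantaneous plane source, C(x,t) = M/(n_e·A·√(4πDt)) · exp(−(x−vt)²/(4Dt)), with n_e·A the pore (flow) area.
Plume center vt = 0.463 × 305 = 141.215 m, so the well at 88.7 m is 52.515 m upgradient of the peak.
√(4πDt) = 83.29 m, giving peak height M/(n_e·A·√(4πDt)) = 6.64/(0.39 × 21.3 × 83.29) = 0.009597 kg/m³.
(x−vt)²/(4Dt) = (-52.515)²/(4 × 1.81 × 305) = 1.249; exp(−1.249) = 0.2868.
C = 0.009597 × 0.2868 = 0.00275 kg/m³.

0.00275 kg/m³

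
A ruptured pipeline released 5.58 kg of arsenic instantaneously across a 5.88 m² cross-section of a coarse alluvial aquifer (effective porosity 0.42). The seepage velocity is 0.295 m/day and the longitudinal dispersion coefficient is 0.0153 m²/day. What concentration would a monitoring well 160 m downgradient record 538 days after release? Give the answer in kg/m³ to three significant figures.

For an instantaneous plane source, C(x,t) = M/(n_e·A·√(4πDt)) · exp(−(x−vt)²/(4Dt)), with n_e·A the pore (flow) area.
Plume center vt = 0.295 × 538 = 158.71 m, so the well at 160 m is 1.29 m downgradient of the peak.
√(4πDt) = 10.17 m, giving peak height M/(n_e·A·√(4πDt)) = 5.58/(0.42 × 5.88 × 10.17) = 0.2222 kg/m³.
(x−vt)²/(4Dt) = (1.29)²/(4 × 0.0153 × 538) = 0.05054; exp(−0.05054) = 0.9507.
C = 0.2222 × 0.9507 = 0.211 kg/m³.

0.211 kg/m³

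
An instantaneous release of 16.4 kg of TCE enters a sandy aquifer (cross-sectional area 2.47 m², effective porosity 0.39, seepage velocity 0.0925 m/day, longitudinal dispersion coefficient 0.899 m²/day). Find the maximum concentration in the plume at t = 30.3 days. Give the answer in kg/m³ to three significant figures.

0.920 kg/m³

The peak of an instantaneous 1D plume sits at x = vt; there the Gaussian factor is 1 and C_max = M/(n_e·A·√(4πDt)), where n_e·A is the pore area the mass is dissolved in.
√(4πDt) = √(4π × 0.899 × 30.3) = 18.50 m, so C_max = 16.4/(0.39 × 2.47 × 18.50) = 0.920 kg/m³.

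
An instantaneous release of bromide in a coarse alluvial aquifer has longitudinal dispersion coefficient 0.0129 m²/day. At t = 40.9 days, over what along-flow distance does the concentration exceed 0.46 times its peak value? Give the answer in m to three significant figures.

The plume is Gaussian with σ = √(2Dt) = √(2 × 0.0129 × 40.9) = 1.027 m.
C/C_peak = exp(−Δx²/(2σ²)) = 0.46 ⇒ Δx = σ·√(−2 ln 0.46) = 1.027 × 1.246 = 1.280 m.
Width = 2Δx = 2.56 m.

2.56 m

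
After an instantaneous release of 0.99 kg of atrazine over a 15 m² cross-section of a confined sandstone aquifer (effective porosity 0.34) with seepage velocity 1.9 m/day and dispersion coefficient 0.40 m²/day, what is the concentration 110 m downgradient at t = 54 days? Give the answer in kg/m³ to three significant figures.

0.00625 kg/m³

For an instantaneous plane source, C(x,t) = M/(n_e·A·√(4πDt)) · exp(−(x−vt)²/(4Dt)), with n_e·A the pore (flow) area.
Plume center vt = 1.9 × 54 = 102.6 m, so the well at 110 m is 7.4 m downgradient of the peak.
√(4πDt) = 16.48 m, giving peak height M/(n_e·A·√(4πDt)) = 0.99/(0.34 × 15 × 16.48) = 0.01178 kg/m³.
(x−vt)²/(4Dt) = (7.4)²/(4 × 0.40 × 54) = 0.6338; exp(−0.6338) = 0.5306.
C = 0.01178 × 0.5306 = 0.00625 kg/m³.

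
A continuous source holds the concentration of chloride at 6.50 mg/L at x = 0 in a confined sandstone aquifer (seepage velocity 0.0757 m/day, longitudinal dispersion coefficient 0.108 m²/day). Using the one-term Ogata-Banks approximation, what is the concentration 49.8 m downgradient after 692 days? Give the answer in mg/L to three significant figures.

3.79 mg/L

For a continuous step input, C/C₀ ≈ ½·erfc((x−vt)/(2√(Dt))).
vt = 0.0757 × 692 = 52.3844 m and 2√(Dt) = 2√(0.108 × 692) = 17.29 m.
Argument (x−vt)/(2√(Dt)) = (49.8 − 52.3844)/17.29 = -0.1495; ½·erfc(-0.1495) = 0.5837.
C = 6.50 × 0.5837 = 3.79 mg/L.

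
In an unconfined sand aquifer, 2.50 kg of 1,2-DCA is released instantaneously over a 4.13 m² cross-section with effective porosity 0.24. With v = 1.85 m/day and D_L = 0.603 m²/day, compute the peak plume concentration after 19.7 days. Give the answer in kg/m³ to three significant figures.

The peak of an instantaneous 1D plume sits at x = vt; there the Gaussian factor is 1 and C_max = M/(n_e·A·√(4πDt)), where n_e·A is the pore area the mass is dissolved in.
√(4πDt) = √(4π × 0.603 × 19.7) = 12.22 m, so C_max = 2.50/(0.24 × 4.13 × 12.22) = 0.206 kg/m³.

0.206 kg/m³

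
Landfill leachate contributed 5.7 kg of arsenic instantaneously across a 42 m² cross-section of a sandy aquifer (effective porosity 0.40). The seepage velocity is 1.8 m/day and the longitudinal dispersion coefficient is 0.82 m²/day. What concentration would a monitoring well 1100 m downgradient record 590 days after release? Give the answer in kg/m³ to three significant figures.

0.00206 kg/m³

For an instantaneous plane source, C(x,t) = M/(n_e·A·√(4πDt)) · exp(−(x−vt)²/(4Dt)), with n_e·A the pore (flow) area.
Plume center vt = 1.8 × 590 = 1062 m, so the well at 1100 m is 38 m downgradient of the peak.
√(4πDt) = 77.97 m, giving peak height M/(n_e·A·√(4πDt)) = 5.7/(0.40 × 42 × 77.97) = 0.004351 kg/m³.
(x−vt)²/(4Dt) = (38)²/(4 × 0.82 × 590) = 0.7462; exp(−0.7462) = 0.4742.
C = 0.004351 × 0.4742 = 0.00206 kg/m³.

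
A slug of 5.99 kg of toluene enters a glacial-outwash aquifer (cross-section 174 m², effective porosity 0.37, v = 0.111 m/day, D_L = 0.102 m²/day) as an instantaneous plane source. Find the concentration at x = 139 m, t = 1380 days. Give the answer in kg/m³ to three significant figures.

0.00155 kg/m³

For an instantaneous plane source, C(x,t) = M/(n_e·A·√(4πDt)) · exp(−(x−vt)²/(4Dt)), with n_e·A the pore (flow) area.
Plume center vt = 0.111 × 1380 = 153.18 m, so the well at 139 m is 14.18 m upgradient of the peak.
√(4πDt) = 42.06 m, giving peak height M/(n_e·A·√(4πDt)) = 5.99/(0.37 × 174 × 42.06) = 0.002212 kg/m³.
(x−vt)²/(4Dt) = (-14.18)²/(4 × 0.102 × 1380) = 0.3571; exp(−0.3571) = 0.6997.
C = 0.002212 × 0.6997 = 0.00155 kg/m³.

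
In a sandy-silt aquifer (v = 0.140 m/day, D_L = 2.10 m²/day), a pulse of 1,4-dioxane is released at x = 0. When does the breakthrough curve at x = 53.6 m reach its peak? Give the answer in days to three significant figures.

For the 1D instantaneous-source solution, setting ∂C/∂t = 0 at fixed x gives v²t² + 2Dt − x² = 0, so t = (√(D² + v²x²) − D)/v².
√(D² + v²x²) = √(2.10² + 0.140² × 53.6²) = 7.792; v² = 0.0196.
t = (7.792 − 2.10)/0.0196 = 290 days (vs. the pure-advection estimate x/v = 383 d).

290 days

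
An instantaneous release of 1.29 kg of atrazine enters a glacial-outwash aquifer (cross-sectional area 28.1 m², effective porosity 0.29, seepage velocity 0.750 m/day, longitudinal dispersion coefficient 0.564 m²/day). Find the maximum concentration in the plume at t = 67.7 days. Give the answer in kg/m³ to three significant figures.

The peak of an instantaneous 1D plume sits at x = vt; there the Gaussian factor is 1 and C_max = M/(n_e·A·√(4πDt)), where n_e·A is the pore area the mass is dissolved in.
√(4πDt) = √(4π × 0.564 × 67.7) = 21.90 m, so C_max = 1.29/(0.29 × 28.1 × 21.90) = 0.00723 kg/m³.

0.00723 kg/m³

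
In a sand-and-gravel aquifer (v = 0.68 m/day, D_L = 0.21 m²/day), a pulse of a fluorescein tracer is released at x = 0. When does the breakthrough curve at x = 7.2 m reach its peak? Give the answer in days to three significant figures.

10.1 days

For the 1D instantaneous-source solution, setting ∂C/∂t = 0 at fixed x gives v²t² + 2Dt − x² = 0, so t = (√(D² + v²x²) − D)/v².
√(D² + v²x²) = √(0.21² + 0.68² × 7.2²) = 4.901; v² = 0.4624.
t = (4.901 − 0.21)/0.4624 = 10.1 days (vs. the pure-advection estimate x/v = 10.6 d).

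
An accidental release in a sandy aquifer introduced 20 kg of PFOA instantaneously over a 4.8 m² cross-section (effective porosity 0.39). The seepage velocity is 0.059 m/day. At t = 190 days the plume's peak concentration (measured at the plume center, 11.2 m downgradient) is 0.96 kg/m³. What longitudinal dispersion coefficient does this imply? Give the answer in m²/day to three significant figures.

0.0519 m²/day

At the plume center C_max = M/(n_e·A·√(4πDt)), so D = M²/(4πt·(n_e·A·C_max)²).
n_e·A·C_max = 0.39 × 4.8 × 0.96 = 1.797 kg/m.
D = 20²/(4π × 190 × 1.797²) = 0.0519 m²/day.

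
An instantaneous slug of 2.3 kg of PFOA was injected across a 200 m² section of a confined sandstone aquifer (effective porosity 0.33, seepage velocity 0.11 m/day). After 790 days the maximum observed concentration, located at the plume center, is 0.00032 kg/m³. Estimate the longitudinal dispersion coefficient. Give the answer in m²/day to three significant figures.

At the plume center C_max = M/(n_e·A·√(4πDt)), so D = M²/(4πt·(n_e·A·C_max)²).
n_e·A·C_max = 0.33 × 200 × 0.00032 = 0.02112 kg/m.
D = 2.3²/(4π × 790 × 0.02112²) = 1.19 m²/day.

1.19 m²/day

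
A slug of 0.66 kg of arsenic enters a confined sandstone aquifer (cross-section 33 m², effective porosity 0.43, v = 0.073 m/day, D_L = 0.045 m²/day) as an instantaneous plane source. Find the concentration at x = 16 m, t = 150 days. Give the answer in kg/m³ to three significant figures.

For an instantaneous plane source, C(x,t) = M/(n_e·A·√(4πDt)) · exp(−(x−vt)²/(4Dt)), with n_e·A the pore (flow) area.
Plume center vt = 0.073 × 150 = 10.95 m, so the well at 16 m is 5.05 m downgradient of the peak.
√(4πDt) = 9.210 m, giving peak height M/(n_e·A·√(4πDt)) = 0.66/(0.43 × 33 × 9.210) = 0.005050 kg/m³.
(x−vt)²/(4Dt) = (5.05)²/(4 × 0.045 × 150) = 0.9445; exp(−0.9445) = 0.3889.
C = 0.005050 × 0.3889 = 0.00196 kg/m³.

0.00196 kg/m³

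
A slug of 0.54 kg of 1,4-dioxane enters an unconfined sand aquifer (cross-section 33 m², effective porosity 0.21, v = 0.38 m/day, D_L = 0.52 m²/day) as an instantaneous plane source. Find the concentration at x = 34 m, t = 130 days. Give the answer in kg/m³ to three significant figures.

0.00111 kg/m³

For an instantaneous plane source, C(x,t) = M/(n_e·A·√(4πDt)) · exp(−(x−vt)²/(4Dt)), with n_e·A the pore (flow) area.
Plume center vt = 0.38 × 130 = 49.4 m, so the well at 34 m is 15.4 m upgradient of the peak.
√(4πDt) = 29.15 m, giving peak height M/(n_e·A·√(4πDt)) = 0.54/(0.21 × 33 × 29.15) = 0.002673 kg/m³.
(x−vt)²/(4Dt) = (-15.4)²/(4 × 0.52 × 130) = 0.8771; exp(−0.8771) = 0.4160.
C = 0.002673 × 0.4160 = 0.00111 kg/m³.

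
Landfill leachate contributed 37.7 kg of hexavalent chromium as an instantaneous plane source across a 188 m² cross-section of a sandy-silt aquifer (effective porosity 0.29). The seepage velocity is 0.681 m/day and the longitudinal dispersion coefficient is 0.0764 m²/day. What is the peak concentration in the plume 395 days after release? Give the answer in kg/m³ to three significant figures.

0.0355 kg/m³

The peak of an instantaneous 1D plume sits at x = vt; there the Gaussian factor is 1 and C_max = M/(n_e·A·√(4πDt)), where n_e·A is the pore area the mass is dissolved in.
√(4πDt) = √(4π × 0.0764 × 395) = 19.47 m, so C_max = 37.7/(0.29 × 188 × 19.47) = 0.0355 kg/m³.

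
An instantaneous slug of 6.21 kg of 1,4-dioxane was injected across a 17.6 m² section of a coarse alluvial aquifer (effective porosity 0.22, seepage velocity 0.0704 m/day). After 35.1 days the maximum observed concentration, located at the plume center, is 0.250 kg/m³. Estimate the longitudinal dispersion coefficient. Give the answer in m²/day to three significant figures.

0.0933 m²/day

At the plume center C_max = M/(n_e·A·√(4πDt)), so D = M²/(4πt·(n_e·A·C_max)²).
n_e·A·C_max = 0.22 × 17.6 × 0.250 = 0.9680 kg/m.
D = 6.21²/(4π × 35.1 × 0.9680²) = 0.0933 m²/day.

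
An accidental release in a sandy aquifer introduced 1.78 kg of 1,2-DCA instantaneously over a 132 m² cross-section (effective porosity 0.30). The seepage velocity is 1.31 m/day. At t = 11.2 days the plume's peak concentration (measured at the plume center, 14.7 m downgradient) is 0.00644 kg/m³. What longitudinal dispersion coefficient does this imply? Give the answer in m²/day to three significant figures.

At the plume center C_max = M/(n_e·A·√(4πDt)), so D = M²/(4πt·(n_e·A·C_max)²).
n_e·A·C_max = 0.30 × 132 × 0.00644 = 0.2550 kg/m.
D = 1.78²/(4π × 11.2 × 0.2550²) = 0.346 m²/day.

0.346 m²/day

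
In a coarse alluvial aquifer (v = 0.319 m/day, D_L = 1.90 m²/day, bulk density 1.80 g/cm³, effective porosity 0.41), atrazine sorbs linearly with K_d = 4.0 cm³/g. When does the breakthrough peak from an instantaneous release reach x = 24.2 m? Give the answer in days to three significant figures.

1100 days

Retardation factor R = 1 + ρ_b·K_d/n = 1 + 1.80 × 4.0/0.41 = 18.56.
Sorption retards both mechanisms: v_R = v/R = 0.01719 m/day, D_R = D/R = 0.1024 m²/day.
Peak time from v_R²t² + 2D_R t − x² = 0: t = (√(D_R² + v_R²x²) − D_R)/v_R².
√(D_R² + v_R²x²) = √(0.1024² + 0.01719² × 24.2²) = 0.4284; v_R² = 0.0002955.
t = (0.4284 − 0.1024)/0.0002955 = 1100 days.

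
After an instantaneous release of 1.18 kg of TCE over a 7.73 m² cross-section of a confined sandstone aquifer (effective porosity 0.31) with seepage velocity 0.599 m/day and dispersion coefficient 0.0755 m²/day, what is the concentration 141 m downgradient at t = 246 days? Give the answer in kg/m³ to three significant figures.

0.0187 kg/m³

For an instantaneous plane source, C(x,t) = M/(n_e·A·√(4πDt)) · exp(−(x−vt)²/(4Dt)), with n_e·A the pore (flow) area.
Plume center vt = 0.599 × 246 = 147.354 m, so the well at 141 m is 6.354 m upgradient of the peak.
√(4πDt) = 15.28 m, giving peak height M/(n_e·A·√(4πDt)) = 1.18/(0.31 × 7.73 × 15.28) = 0.03223 kg/m³.
(x−vt)²/(4Dt) = (-6.354)²/(4 × 0.0755 × 246) = 0.5434; exp(−0.5434) = 0.5808.
C = 0.03223 × 0.5808 = 0.0187 kg/m³.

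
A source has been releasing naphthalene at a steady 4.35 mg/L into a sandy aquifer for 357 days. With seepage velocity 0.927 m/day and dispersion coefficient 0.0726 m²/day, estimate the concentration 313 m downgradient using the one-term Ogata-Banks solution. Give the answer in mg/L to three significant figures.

For a continuous step input, C/C₀ ≈ ½·erfc((x−vt)/(2√(Dt))).
vt = 0.927 × 357 = 330.939 m and 2√(Dt) = 2√(0.0726 × 357) = 10.18 m.
Argument (x−vt)/(2√(Dt)) = (313 − 330.939)/10.18 = -1.762; ½·erfc(-1.762) = 0.9936.
C = 4.35 × 0.9936 = 4.32 mg/L.

4.32 mg/L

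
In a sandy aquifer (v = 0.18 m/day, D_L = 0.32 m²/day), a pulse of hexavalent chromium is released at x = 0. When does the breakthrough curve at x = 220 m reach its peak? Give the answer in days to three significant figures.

For the 1D instantaneous-source solution, setting ∂C/∂t = 0 at fixed x gives v²t² + 2Dt − x² = 0, so t = (√(D² + v²x²) − D)/v².
√(D² + v²x²) = √(0.32² + 0.18² × 220²) = 39.60; v² = 0.0324.
t = (39.60 − 0.32)/0.0324 = 1210 days (vs. the pure-advection estimate x/v = 1220 d).

1210 days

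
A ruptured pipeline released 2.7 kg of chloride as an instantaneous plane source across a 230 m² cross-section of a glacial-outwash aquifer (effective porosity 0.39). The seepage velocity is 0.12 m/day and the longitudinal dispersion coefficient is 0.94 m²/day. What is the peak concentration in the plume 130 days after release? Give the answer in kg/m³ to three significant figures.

The peak of an instantaneous 1D plume sits at x = vt; there the Gaussian factor is 1 and C_max = M/(n_e·A·√(4πDt)), where n_e·A is the pore area the mass is dissolved in.
√(4πDt) = √(4π × 0.94 × 130) = 39.19 m, so C_max = 2.7/(0.39 × 230 × 39.19) = 0.000768 kg/m³.

0.000768 kg/m³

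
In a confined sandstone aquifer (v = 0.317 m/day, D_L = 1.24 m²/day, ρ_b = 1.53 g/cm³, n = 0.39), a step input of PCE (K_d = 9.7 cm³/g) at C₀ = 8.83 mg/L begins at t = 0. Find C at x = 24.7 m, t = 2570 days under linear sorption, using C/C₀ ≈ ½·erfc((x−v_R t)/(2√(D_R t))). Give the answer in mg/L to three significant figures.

Retardation factor R = 1 + ρ_b·K_d/n = 1 + 1.53 × 9.7/0.39 = 39.05.
Sorption retards both mechanisms: v_R = v/R = 0.008118 m/day, D_R = D/R = 0.03175 m²/day.
v_R·t = 0.008118 × 2570 = 20.86326 m; 2√(D_R t) = 18.07 m; argument = (24.7 − 20.86326)/18.07 = 0.2123.
C = C₀ × ½·erfc(0.2123) = 8.83 × 0.3820 = 3.37 mg/L.

3.37 mg/L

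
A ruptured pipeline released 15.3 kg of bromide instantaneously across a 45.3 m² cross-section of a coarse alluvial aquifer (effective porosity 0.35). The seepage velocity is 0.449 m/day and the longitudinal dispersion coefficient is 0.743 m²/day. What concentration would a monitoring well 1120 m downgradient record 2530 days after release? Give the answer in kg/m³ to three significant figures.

For an instantaneous plane source, C(x,t) = M/(n_e·A·√(4πDt)) · exp(−(x−vt)²/(4Dt)), with n_e·A the pore (flow) area.
Plume center vt = 0.449 × 2530 = 1135.97 m, so the well at 1120 m is 15.97 m upgradient of the peak.
√(4πDt) = 153.7 m, giving peak height M/(n_e·A·√(4πDt)) = 15.3/(0.35 × 45.3 × 153.7) = 0.006278 kg/m³.
(x−vt)²/(4Dt) = (-15.97)²/(4 × 0.743 × 2530) = 0.03392; exp(−0.03392) = 0.9666.
C = 0.006278 × 0.9666 = 0.00607 kg/m³.

0.00607 kg/m³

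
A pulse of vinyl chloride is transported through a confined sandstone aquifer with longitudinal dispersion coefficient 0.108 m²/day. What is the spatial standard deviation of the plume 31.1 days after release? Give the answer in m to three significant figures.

Dispersive spreading gives a Gaussian with σ² = 2Dt; advection only shifts the center.
σ = √(2 × 0.108 × 31.1) = 2.59 m.

2.59 m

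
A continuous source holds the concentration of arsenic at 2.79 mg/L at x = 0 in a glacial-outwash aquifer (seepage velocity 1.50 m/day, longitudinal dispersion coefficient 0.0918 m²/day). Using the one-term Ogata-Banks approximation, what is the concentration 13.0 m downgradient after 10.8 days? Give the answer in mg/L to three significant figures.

2.76 mg/L

For a continuous step input, C/C₀ ≈ ½·erfc((x−vt)/(2√(Dt))).
vt = 1.50 × 10.8 = 16.2 m and 2√(Dt) = 2√(0.0918 × 10.8) = 1.991 m.
Argument (x−vt)/(2√(Dt)) = (13.0 − 16.2)/1.991 = -1.607; ½·erfc(-1.607) = 0.9885.
C = 2.79 × 0.9885 = 2.76 mg/L.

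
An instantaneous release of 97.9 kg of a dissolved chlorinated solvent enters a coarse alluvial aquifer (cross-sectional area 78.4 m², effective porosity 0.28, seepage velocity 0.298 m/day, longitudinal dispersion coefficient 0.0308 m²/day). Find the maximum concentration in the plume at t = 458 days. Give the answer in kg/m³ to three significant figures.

The peak of an instantaneous 1D plume sits at x = vt; there the Gaussian factor is 1 and C_max = M/(n_e·A·√(4πDt)), where n_e·A is the pore area the mass is dissolved in.
√(4πDt) = √(4π × 0.0308 × 458) = 13.31 m, so C_max = 97.9/(0.28 × 78.4 × 13.31) = 0.335 kg/m³.

0.335 kg/m³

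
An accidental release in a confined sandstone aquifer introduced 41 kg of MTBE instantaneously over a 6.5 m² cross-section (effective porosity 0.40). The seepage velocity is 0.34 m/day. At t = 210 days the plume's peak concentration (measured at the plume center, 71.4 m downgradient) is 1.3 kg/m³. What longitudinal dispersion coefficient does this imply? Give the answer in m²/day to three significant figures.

0.0558 m²/day

At the plume center C_max = M/(n_e·A·√(4πDt)), so D = M²/(4πt·(n_e·A·C_max)²).
n_e·A·C_max = 0.40 × 6.5 × 1.3 = 3.380 kg/m.
D = 41²/(4π × 210 × 3.380²) = 0.0558 m²/day.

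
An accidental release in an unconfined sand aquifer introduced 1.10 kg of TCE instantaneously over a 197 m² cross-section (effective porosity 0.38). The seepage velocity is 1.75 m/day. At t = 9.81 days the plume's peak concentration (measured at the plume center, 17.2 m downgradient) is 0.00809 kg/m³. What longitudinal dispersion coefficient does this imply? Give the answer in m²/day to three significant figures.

0.0268 m²/day

At the plume center C_max = M/(n_e·A·√(4πDt)), so D = M²/(4πt·(n_e·A·C_max)²).
n_e·A·C_max = 0.38 × 197 × 0.00809 = 0.6056 kg/m.
D = 1.10²/(4π × 9.81 × 0.6056²) = 0.0268 m²/day.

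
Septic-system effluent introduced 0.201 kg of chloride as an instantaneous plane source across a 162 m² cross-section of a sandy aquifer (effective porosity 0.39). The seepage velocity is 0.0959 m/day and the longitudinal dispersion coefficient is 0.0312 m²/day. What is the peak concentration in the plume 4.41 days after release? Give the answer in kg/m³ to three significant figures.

0.00242 kg/m³

The peak of an instantaneous 1D plume sits at x = vt; there the Gaussian factor is 1 and C_max = M/(n_e·A·√(4πDt)), where n_e·A is the pore area the mass is dissolved in.
√(4πDt) = √(4π × 0.0312 × 4.41) = 1.315 m, so C_max = 0.201/(0.39 × 162 × 1.315) = 0.00242 kg/m³.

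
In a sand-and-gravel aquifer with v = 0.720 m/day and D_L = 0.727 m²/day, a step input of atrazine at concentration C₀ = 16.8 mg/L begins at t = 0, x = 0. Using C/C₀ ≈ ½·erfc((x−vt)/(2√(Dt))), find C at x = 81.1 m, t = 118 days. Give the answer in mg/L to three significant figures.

For a continuous step input, C/C₀ ≈ ½·erfc((x−vt)/(2√(Dt))).
vt = 0.720 × 118 = 84.96 m and 2√(Dt) = 2√(0.727 × 118) = 18.52 m.
Argument (x−vt)/(2√(Dt)) = (81.1 − 84.96)/18.52 = -0.2084; ½·erfc(-0.2084) = 0.6159.
C = 16.8 × 0.6159 = 10.3 mg/L.

10.3 mg/L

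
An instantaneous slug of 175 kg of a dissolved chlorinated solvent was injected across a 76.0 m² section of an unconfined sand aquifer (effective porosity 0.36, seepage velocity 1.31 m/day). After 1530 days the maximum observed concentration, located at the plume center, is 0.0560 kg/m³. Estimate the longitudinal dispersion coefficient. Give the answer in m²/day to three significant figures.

0.679 m²/day

At the plume center C_max = M/(n_e·A·√(4πDt)), so D = M²/(4πt·(n_e·A·C_max)²).
n_e·A·C_max = 0.36 × 76.0 × 0.0560 = 1.532 kg/m.
D = 175²/(4π × 1530 × 1.532²) = 0.679 m²/day.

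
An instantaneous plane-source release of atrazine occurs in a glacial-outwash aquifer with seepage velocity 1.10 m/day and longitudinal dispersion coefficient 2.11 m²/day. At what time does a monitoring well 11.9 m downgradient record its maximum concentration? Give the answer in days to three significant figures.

9.21 days

For the 1D instantaneous-source solution, setting ∂C/∂t = 0 at fixed x gives v²t² + 2Dt − x² = 0, so t = (√(D² + v²x²) − D)/v².
√(D² + v²x²) = √(2.11² + 1.10² × 11.9²) = 13.26; v² = 1.21.
t = (13.26 − 2.11)/1.21 = 9.21 days (vs. the pure-advection estimate x/v = 10.8 d).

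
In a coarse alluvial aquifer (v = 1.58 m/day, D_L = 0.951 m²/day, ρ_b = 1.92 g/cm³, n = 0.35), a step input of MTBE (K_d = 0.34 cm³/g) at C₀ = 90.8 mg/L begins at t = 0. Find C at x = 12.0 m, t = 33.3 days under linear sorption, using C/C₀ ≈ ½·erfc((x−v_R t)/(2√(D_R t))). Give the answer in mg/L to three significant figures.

82.8 mg/L

Retardation factor R = 1 + ρ_b·K_d/n = 1 + 1.92 × 0.34/0.35 = 2.865.
Sorption retards both mechanisms: v_R = v/R = 0.5515 m/day, D_R = D/R = 0.3319 m²/day.
v_R·t = 0.5515 × 33.3 = 18.36495 m; 2√(D_R t) = 6.649 m; argument = (12.0 − 18.36495)/6.649 = -0.9573.
C = C₀ × ½·erfc(-0.9573) = 90.8 × 0.9121 = 82.8 mg/L.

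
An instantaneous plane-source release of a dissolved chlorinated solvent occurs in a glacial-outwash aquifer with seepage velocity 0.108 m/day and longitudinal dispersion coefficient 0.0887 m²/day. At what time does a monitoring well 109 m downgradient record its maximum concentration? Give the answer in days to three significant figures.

For the 1D instantaneous-source solution, setting ∂C/∂t = 0 at fixed x gives v²t² + 2Dt − x² = 0, so t = (√(D² + v²x²) − D)/v².
√(D² + v²x²) = √(0.0887² + 0.108² × 109²) = 11.77; v² = 0.011664.
t = (11.77 − 0.0887)/0.011664 = 1000 days (vs. the pure-advection estimate x/v = 1010 d).

1000 days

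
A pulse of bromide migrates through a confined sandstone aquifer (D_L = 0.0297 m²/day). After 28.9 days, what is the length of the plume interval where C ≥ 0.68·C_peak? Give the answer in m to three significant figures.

2.30 m

The plume is Gaussian with σ = √(2Dt) = √(2 × 0.0297 × 28.9) = 1.310 m.
C/C_peak = exp(−Δx²/(2σ²)) = 0.68 ⇒ Δx = σ·√(−2 ln 0.68) = 1.310 × 0.8783 = 1.151 m.
Width = 2Δx = 2.30 m.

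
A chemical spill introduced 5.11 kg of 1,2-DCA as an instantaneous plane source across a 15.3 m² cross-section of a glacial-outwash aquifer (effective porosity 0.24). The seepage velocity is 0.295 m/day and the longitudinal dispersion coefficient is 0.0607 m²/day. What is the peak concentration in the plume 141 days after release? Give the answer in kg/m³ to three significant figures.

The peak of an instantaneous 1D plume sits at x = vt; there the Gaussian factor is 1 and C_max = M/(n_e·A·√(4πDt)), where n_e·A is the pore area the mass is dissolved in.
√(4πDt) = √(4π × 0.0607 × 141) = 10.37 m, so C_max = 5.11/(0.24 × 15.3 × 10.37) = 0.134 kg/m³.

0.134 kg/m³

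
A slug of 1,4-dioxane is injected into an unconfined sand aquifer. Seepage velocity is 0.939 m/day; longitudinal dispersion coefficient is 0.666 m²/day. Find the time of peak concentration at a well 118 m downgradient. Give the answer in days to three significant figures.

For the 1D instantaneous-source solution, setting ∂C/∂t = 0 at fixed x gives v²t² + 2Dt − x² = 0, so t = (√(D² + v²x²) − D)/v².
√(D² + v²x²) = √(0.666² + 0.939² × 118²) = 110.8; v² = 0.881721.
t = (110.8 − 0.666)/0.881721 = 125 days (vs. the pure-advection estimate x/v = 126 d).

125 days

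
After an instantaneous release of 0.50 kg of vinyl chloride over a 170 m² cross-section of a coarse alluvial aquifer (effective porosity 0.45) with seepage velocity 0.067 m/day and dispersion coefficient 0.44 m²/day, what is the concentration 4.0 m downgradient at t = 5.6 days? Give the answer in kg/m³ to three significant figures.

0.000310 kg/m³

For an instantaneous plane source, C(x,t) = M/(n_e·A·√(4πDt)) · exp(−(x−vt)²/(4Dt)), with n_e·A the pore (flow) area.
Plume center vt = 0.067 × 5.6 = 0.3752 m, so the well at 4.0 m is 3.6248 m downgradient of the peak.
√(4πDt) = 5.564 m, giving peak height M/(n_e·A·√(4πDt)) = 0.50/(0.45 × 170 × 5.564) = 0.001175 kg/m³.
(x−vt)²/(4Dt) = (3.6248)²/(4 × 0.44 × 5.6) = 1.333; exp(−1.333) = 0.2637.
C = 0.001175 × 0.2637 = 0.000310 kg/m³.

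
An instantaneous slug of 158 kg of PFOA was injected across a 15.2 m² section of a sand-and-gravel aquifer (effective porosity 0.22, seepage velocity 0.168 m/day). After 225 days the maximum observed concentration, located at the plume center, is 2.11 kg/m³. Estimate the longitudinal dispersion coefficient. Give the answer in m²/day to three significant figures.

At the plume center C_max = M/(n_e·A·√(4πDt)), so D = M²/(4πt·(n_e·A·C_max)²).
n_e·A·C_max = 0.22 × 15.2 × 2.11 = 7.056 kg/m.
D = 158²/(4π × 225 × 7.056²) = 0.177 m²/day.

0.177 m²/day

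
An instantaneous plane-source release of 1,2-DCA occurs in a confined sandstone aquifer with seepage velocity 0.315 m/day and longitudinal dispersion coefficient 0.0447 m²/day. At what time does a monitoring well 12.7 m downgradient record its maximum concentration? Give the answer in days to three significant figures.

39.9 days

For the 1D instantaneous-source solution, setting ∂C/∂t = 0 at fixed x gives v²t² + 2Dt − x² = 0, so t = (√(D² + v²x²) − D)/v².
√(D² + v²x²) = √(0.0447² + 0.315² × 12.7²) = 4.001; v² = 0.099225.
t = (4.001 − 0.0447)/0.099225 = 39.9 days (vs. the pure-advection estimate x/v = 40.3 d).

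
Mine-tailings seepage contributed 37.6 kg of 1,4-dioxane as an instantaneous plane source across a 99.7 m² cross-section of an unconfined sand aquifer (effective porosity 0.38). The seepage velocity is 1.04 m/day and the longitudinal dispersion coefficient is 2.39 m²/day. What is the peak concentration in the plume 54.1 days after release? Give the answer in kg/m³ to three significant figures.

0.0246 kg/m³

The peak of an instantaneous 1D plume sits at x = vt; there the Gaussian factor is 1 and C_max = M/(n_e·A·√(4πDt)), where n_e·A is the pore area the mass is dissolved in.
√(4πDt) = √(4π × 2.39 × 54.1) = 40.31 m, so C_max = 37.6/(0.38 × 99.7 × 40.31) = 0.0246 kg/m³.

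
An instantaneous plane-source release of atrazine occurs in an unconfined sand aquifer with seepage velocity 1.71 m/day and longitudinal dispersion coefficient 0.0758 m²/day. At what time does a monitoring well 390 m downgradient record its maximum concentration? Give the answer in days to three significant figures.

228 days

For the 1D instantaneous-source solution, setting ∂C/∂t = 0 at fixed x gives v²t² + 2Dt − x² = 0, so t = (√(D² + v²x²) − D)/v².
√(D² + v²x²) = √(0.0758² + 1.71² × 390²) = 666.9; v² = 2.9241.
t = (666.9 − 0.0758)/2.9241 = 228 days (vs. the pure-advection estimate x/v = 228 d).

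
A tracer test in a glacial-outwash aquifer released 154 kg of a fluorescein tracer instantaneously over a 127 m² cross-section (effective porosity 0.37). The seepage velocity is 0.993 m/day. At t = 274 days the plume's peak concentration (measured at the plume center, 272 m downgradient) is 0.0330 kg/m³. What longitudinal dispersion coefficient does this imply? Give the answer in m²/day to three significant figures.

2.86 m²/day

At the plume center C_max = M/(n_e·A·√(4πDt)), so D = M²/(4πt·(n_e·A·C_max)²).
n_e·A·C_max = 0.37 × 127 × 0.0330 = 1.551 kg/m.
D = 154²/(4π × 274 × 1.551²) = 2.86 m²/day.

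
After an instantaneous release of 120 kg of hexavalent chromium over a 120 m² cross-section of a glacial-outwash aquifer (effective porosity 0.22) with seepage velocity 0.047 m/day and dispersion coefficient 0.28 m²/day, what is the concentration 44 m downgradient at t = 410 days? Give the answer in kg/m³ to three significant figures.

0.0316 kg/m³

For an instantaneous plane source, C(x,t) = M/(n_e·A·√(4πDt)) · exp(−(x−vt)²/(4Dt)), with n_e·A the pore (flow) area.
Plume center vt = 0.047 × 410 = 19.27 m, so the well at 44 m is 24.73 m downgradient of the peak.
√(4πDt) = 37.98 m, giving peak height M/(n_e·A·√(4πDt)) = 120/(0.22 × 120 × 37.98) = 0.1197 kg/m³.
(x−vt)²/(4Dt) = (24.73)²/(4 × 0.28 × 410) = 1.332; exp(−1.332) = 0.2639.
C = 0.1197 × 0.2639 = 0.0316 kg/m³.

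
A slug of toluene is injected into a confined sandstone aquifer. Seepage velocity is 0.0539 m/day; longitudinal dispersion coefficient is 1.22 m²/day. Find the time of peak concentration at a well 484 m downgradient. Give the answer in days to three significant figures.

8570 days

For the 1D instantaneous-source solution, setting ∂C/∂t = 0 at fixed x gives v²t² + 2Dt − x² = 0, so t = (√(D² + v²x²) − D)/v².
√(D² + v²x²) = √(1.22² + 0.0539² × 484²) = 26.12; v² = 0.00290521.
t = (26.12 − 1.22)/0.00290521 = 8570 days (vs. the pure-advection estimate x/v = 8980 d).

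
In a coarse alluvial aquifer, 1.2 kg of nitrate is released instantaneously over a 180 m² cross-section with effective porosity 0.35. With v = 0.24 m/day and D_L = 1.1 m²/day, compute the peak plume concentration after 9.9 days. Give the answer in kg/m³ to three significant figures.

0.00163 kg/m³

The peak of an instantaneous 1D plume sits at x = vt; there the Gaussian factor is 1 and C_max = M/(n_e·A·√(4πDt)), where n_e·A is the pore area the mass is dissolved in.
√(4πDt) = √(4π × 1.1 × 9.9) = 11.70 m, so C_max = 1.2/(0.35 × 180 × 11.70) = 0.00163 kg/m³.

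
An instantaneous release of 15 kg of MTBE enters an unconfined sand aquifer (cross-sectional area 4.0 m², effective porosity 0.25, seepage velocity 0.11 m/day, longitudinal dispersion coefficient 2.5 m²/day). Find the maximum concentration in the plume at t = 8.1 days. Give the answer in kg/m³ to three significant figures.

0.940 kg/m³

The peak of an instantaneous 1D plume sits at x = vt; there the Gaussian factor is 1 and C_max = M/(n_e·A·√(4πDt)), where n_e·A is the pore area the mass is dissolved in.
√(4πDt) = √(4π × 2.5 × 8.1) = 15.95 m, so C_max = 15/(0.25 × 4.0 × 15.95) = 0.940 kg/m³.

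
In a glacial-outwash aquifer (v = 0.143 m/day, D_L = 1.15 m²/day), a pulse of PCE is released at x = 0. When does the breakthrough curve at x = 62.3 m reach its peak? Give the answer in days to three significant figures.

383 days

For the 1D instantaneous-source solution, setting ∂C/∂t = 0 at fixed x gives v²t² + 2Dt − x² = 0, so t = (√(D² + v²x²) − D)/v².
√(D² + v²x²) = √(1.15² + 0.143² × 62.3²) = 8.983; v² = 0.020449.
t = (8.983 − 1.15)/0.020449 = 383 days (vs. the pure-advection estimate x/v = 436 d).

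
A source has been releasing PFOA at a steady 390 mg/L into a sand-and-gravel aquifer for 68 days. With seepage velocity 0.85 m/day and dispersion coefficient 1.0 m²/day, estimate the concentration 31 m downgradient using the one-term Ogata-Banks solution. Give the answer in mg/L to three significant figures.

For a continuous step input, C/C₀ ≈ ½·erfc((x−vt)/(2√(Dt))).
vt = 0.85 × 68 = 57.8 m and 2√(Dt) = 2√(1.0 × 68) = 16.49 m.
Argument (x−vt)/(2√(Dt)) = (31 − 57.8)/16.49 = -1.625; ½·erfc(-1.625) = 0.9892.
C = 390 × 0.9892 = 386 mg/L.

386 mg/L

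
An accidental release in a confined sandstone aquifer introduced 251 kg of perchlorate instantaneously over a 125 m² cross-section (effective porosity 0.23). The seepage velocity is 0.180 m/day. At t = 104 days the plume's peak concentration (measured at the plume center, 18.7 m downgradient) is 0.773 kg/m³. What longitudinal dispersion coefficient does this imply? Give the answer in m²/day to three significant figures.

0.0976 m²/day

At the plume center C_max = M/(n_e·A·√(4πDt)), so D = M²/(4πt·(n_e·A·C_max)²).
n_e·A·C_max = 0.23 × 125 × 0.773 = 22.22 kg/m.
D = 251²/(4π × 104 × 22.22²) = 0.0976 m²/day.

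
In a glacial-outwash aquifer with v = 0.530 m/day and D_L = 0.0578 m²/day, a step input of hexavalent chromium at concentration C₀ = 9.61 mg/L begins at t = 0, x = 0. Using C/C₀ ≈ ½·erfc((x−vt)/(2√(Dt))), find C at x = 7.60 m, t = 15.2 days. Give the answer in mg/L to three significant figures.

6.10 mg/L

For a continuous step input, C/C₀ ≈ ½·erfc((x−vt)/(2√(Dt))).
vt = 0.530 × 15.2 = 8.056 m and 2√(Dt) = 2√(0.0578 × 15.2) = 1.875 m.
Argument (x−vt)/(2√(Dt)) = (7.60 − 8.056)/1.875 = -0.2432; ½·erfc(-0.2432) = 0.6346.
C = 9.61 × 0.6346 = 6.10 mg/L.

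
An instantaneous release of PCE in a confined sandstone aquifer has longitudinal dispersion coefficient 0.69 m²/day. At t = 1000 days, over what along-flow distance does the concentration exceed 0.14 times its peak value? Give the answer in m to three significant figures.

147 m

The plume is Gaussian with σ = √(2Dt) = √(2 × 0.69 × 1000) = 37.15 m.
C/C_peak = exp(−Δx²/(2σ²)) = 0.14 ⇒ Δx = σ·√(−2 ln 0.14) = 37.15 × 1.983 = 73.67 m.
Width = 2Δx = 147 m.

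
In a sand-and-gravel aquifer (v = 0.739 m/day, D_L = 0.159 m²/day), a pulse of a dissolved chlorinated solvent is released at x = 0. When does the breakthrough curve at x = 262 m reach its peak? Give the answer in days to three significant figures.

For the 1D instantaneous-source solution, setting ∂C/∂t = 0 at fixed x gives v²t² + 2Dt − x² = 0, so t = (√(D² + v²x²) − D)/v².
√(D² + v²x²) = √(0.159² + 0.739² × 262²) = 193.6; v² = 0.546121.
t = (193.6 − 0.159)/0.546121 = 354 days (vs. the pure-advection estimate x/v = 355 d).

354 days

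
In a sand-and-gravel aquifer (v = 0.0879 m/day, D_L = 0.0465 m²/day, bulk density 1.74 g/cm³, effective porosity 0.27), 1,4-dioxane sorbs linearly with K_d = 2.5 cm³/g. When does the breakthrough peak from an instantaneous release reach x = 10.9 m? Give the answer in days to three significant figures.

Retardation factor R = 1 + ρ_b·K_d/n = 1 + 1.74 × 2.5/0.27 = 17.11.
Sorption retards both mechanisms: v_R = v/R = 0.005137 m/day, D_R = D/R = 0.002718 m²/day.
Peak time from v_R²t² + 2D_R t − x² = 0: t = (√(D_R² + v_R²x²) − D_R)/v_R².
√(D_R² + v_R²x²) = √(0.002718² + 0.005137² × 10.9²) = 0.05606; v_R² = 2.639e-05.
t = (0.05606 − 0.002718)/2.639e-05 = 2020 days.

2020 days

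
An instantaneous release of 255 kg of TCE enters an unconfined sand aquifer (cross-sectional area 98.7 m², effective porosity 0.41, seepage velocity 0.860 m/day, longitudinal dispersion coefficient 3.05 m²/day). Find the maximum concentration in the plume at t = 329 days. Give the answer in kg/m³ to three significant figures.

The peak of an instantaneous 1D plume sits at x = vt; there the Gaussian factor is 1 and C_max = M/(n_e·A·√(4πDt)), where n_e·A is the pore area the mass is dissolved in.
√(4πDt) = √(4π × 3.05 × 329) = 112.3 m, so C_max = 255/(0.41 × 98.7 × 112.3) = 0.0561 kg/m³.

0.0561 kg/m³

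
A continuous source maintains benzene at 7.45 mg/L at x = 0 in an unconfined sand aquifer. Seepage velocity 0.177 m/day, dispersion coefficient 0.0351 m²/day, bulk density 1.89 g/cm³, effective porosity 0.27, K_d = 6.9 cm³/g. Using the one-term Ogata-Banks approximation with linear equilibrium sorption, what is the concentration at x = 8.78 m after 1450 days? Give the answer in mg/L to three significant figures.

0.0479 mg/L

Retardation factor R = 1 + ρ_b·K_d/n = 1 + 1.89 × 6.9/0.27 = 49.30.
Sorption retards both mechanisms: v_R = v/R = 0.003590 m/day, D_R = D/R = 0.0007120 m²/day.
v_R·t = 0.003590 × 1450 = 5.2055 m; 2√(D_R t) = 2.032 m; argument = (8.78 − 5.2055)/2.032 = 1.759.
C = C₀ × ½·erfc(1.759) = 7.45 × 0.006430 = 0.0479 mg/L.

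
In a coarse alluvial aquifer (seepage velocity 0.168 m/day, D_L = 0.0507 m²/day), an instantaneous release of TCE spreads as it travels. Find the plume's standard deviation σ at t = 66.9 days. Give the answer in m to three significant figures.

2.60 m

Dispersive spreading gives a Gaussian with σ² = 2Dt; advection only shifts the center.
σ = √(2 × 0.0507 × 66.9) = 2.60 m.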